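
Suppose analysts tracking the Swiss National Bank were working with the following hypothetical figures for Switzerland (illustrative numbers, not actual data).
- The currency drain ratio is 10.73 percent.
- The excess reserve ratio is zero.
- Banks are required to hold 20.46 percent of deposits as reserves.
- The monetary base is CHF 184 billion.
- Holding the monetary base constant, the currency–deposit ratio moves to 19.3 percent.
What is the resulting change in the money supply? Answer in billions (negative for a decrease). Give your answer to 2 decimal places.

Initially m₁ = (1 + 0.1073) / (0.2046 + 0.1073) ≈ 3.550176, so M₁ = 3.550176 × 184 ≈ 653.2324 billion.
After the change m₂ = (1 + 0.193) / (0.2046 + 0.193) ≈ 3.000503, so M₂ = 3.000503 × 184 ≈ 552.0926 billion.
ΔM = M₂ − M₁ = 552.0926 − 653.2324 = -101.1398 billion.

-101.14 billion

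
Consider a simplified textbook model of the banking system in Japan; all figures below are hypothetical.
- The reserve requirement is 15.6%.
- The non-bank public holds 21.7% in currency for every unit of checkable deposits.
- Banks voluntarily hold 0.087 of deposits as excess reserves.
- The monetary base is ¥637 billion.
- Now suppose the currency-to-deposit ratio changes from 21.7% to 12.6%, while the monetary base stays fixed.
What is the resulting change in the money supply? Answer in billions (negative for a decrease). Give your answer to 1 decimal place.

Initially m₁ = (1 + 0.217) / (0.156 + 0.087 + 0.217) ≈ 2.64565, so M₁ = 2.64565 × 637 ≈ 1685.279 billion.
After the change m₂ = (1 + 0.126) / (0.156 + 0.087 + 0.126) ≈ 3.05149, so M₂ = 3.05149 × 637 ≈ 1943.7991 billion.
ΔM = M₂ − M₁ = 1943.7991 − 1685.279 = 258.5201 billion.

¥258.5 billion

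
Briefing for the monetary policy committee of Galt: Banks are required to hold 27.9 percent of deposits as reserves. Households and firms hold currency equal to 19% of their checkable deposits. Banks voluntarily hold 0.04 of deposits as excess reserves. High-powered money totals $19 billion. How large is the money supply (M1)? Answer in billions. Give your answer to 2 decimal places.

$44.42 billion

The money multiplier is m = (1 + c) / (rr + e + c) = (1 + 0.19) / (0.279 + 0.04 + 0.19) ≈ 2.33792.
So M = m × MB = 2.33792 × 19 ≈ 44.4205 billion.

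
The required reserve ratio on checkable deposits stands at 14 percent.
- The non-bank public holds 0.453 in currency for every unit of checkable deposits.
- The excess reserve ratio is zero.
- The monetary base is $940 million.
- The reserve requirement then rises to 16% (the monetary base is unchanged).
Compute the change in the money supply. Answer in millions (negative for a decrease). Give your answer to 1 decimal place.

Initially m₁ = (1 + 0.453) / (0.14 + 0.453) ≈ 2.45025, so M₁ = 2.45025 × 940 = 2303.235 million.
After the change m₂ = (1 + 0.453) / (0.16 + 0.453) ≈ 2.37031, so M₂ = 2.37031 × 940 = 2228.0914 million.
ΔM = M₂ − M₁ = 2228.0914 − 2303.235 = -75.1436 million.

-75.1 million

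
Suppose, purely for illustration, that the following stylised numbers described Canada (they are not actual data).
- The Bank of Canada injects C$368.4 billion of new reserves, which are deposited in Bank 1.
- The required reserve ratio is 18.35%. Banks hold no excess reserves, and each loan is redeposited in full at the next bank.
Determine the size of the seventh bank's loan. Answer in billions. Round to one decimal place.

C$89.1 billion

Each bank lends a fraction (1 − rr) = 0.8165 of the deposit it receives, so Bank 7 receives 368.4·0.8165^6 and lends 368.4·0.8165^7 ≈ 89.1278 billion.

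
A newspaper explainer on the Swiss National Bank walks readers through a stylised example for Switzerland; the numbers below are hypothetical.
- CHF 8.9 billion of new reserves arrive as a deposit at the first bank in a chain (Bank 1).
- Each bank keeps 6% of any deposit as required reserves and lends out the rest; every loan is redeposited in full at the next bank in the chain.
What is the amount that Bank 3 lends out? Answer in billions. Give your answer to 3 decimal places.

Each bank lends a fraction (1 − rr) = 0.9400 of the deposit it receives, so Bank 3 receives 8.9·0.9400^2 and lends 8.9·0.9400^3 ≈ 7.3922 billion.

CHF 7.392 billion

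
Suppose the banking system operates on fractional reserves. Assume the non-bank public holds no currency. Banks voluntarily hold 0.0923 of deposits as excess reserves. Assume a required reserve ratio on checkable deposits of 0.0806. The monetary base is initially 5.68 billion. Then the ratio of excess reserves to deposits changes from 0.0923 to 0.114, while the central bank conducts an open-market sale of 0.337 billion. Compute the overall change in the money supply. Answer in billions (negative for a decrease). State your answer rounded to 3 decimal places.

Before: m₁ = 1 / (0.0806 + 0.0923) ≈ 5.78369, MB₁ = 5.68, so M₁ = 5.78369 × 5.68 ≈ 32.8514 billion.
After: m₂ = 1 / (0.0806 + 0.114) ≈ 5.13875, MB₂ = 5.68 − 0.337 = 5.343, so M₂ = 5.13875 × 5.343 ≈ 27.4563 billion.
ΔM = M₂ − M₁ = 27.4563 − 32.8514 = -5.3951 billion.

-5.395 billion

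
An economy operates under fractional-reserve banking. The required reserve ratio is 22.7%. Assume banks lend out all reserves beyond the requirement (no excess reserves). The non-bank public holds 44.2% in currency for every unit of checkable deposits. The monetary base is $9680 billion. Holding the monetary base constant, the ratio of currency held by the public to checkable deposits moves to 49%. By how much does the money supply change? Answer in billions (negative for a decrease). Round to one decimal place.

Initially m₁ = (1 + 0.442) / (0.227 + 0.442) ≈ 2.155456, so M₁ = 2.155456 × 9680 ≈ 20864.8141 billion.
After the change m₂ = (1 + 0.49) / (0.227 + 0.49) ≈ 2.078103, so M₂ = 2.078103 × 9680 ≈ 20116.037 billion.
ΔM = M₂ − M₁ = 20116.037 − 20864.8141 = -748.7771 billion.

-748.8 billion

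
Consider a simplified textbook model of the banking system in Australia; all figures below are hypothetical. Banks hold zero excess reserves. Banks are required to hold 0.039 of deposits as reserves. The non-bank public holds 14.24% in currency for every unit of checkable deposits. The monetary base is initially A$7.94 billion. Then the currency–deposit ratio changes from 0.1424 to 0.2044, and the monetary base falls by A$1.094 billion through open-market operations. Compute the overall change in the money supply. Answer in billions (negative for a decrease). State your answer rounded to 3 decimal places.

Before: m₁ = (1 + 0.1424) / (0.039 + 0.1424) ≈ 6.29768, MB₁ = 7.94, so M₁ = 6.29768 × 7.94 ≈ 50.0036 billion.
After: m₂ = (1 + 0.2044) / (0.039 + 0.2044) ≈ 4.94823, MB₂ = 7.94 − 1.094 = 6.846, so M₂ = 4.94823 × 6.846 ≈ 33.8756 billion.
ΔM = M₂ − M₁ = 33.8756 − 50.0036 = -16.128 billion.

-16.128 billion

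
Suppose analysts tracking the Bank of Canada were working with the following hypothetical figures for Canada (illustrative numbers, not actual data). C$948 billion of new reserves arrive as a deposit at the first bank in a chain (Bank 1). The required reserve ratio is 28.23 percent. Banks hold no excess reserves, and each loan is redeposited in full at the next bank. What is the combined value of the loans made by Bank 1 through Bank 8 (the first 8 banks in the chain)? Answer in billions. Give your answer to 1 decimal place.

C$2240.5 billion

Bank i lends (1 − rr)^i of the original deposit: Bank 1 lends 948·0.7177 = 680.3796, Bank 2 lends 948·0.7177² ≈ 488.3084, and so on.
Summing a geometric series: total = 948·[0.7177·(1 − 0.7177^8) / (1 − 0.7177)] ≈ 2240.4679 billion.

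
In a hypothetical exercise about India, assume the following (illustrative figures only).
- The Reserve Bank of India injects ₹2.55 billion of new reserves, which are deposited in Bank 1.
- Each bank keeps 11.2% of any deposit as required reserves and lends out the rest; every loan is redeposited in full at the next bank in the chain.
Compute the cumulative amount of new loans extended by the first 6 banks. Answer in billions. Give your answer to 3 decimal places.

Bank i lends (1 − rr)^i of the original deposit: Bank 1 lends 2.55·0.8880 = 2.2644, Bank 2 lends 2.55·0.8880² ≈ 2.0108, and so on.
Summing a geometric series: total = 2.55·[0.8880·(1 − 0.8880^6) / (1 − 0.8880)] ≈ 10.3047 billion.

₹10.305 billion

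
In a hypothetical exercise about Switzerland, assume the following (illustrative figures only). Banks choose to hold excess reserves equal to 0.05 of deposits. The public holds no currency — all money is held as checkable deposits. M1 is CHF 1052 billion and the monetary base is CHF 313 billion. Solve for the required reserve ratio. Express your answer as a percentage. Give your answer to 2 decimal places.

Using m = M/MB = 1052/313 ≈ 3.361022. Since m = (1 + c)/(c + rr + e), the denominator satisfies c + rr + e = (1 + c)/m = (1 + 0) / 3.361022 ≈ 0.297529.
With c = 0 and e = 0.05, the required reserve ratio is 0.297529 − 0 − 0.05 = 0.247529.

24.75%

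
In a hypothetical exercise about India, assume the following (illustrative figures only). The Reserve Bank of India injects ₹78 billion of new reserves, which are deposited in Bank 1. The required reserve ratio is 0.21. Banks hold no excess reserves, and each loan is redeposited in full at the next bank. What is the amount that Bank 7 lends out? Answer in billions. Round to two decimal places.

₹14.98 billion

Each bank lends a fraction (1 − rr) = 0.7900 of the deposit it receives, so Bank 7 receives 78·0.7900^6 and lends 78·0.7900^7 ≈ 14.9790 billion.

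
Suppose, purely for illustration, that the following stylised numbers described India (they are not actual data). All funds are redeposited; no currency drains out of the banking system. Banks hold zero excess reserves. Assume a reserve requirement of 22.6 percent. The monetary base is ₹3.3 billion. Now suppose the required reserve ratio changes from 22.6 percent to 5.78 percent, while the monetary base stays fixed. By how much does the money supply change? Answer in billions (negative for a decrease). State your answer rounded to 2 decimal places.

₹42.49 billion

Initially m₁ = 1 / (0.226) ≈ 4.4248, so M₁ = 4.4248 × 3.3 ≈ 14.6018 billion.
After the change m₂ = 1 / (0.0578) ≈ 17.3010, so M₂ = 17.3010 × 3.3 = 57.0933 billion.
ΔM = M₂ − M₁ = 57.0933 − 14.6018 = 42.4915 billion.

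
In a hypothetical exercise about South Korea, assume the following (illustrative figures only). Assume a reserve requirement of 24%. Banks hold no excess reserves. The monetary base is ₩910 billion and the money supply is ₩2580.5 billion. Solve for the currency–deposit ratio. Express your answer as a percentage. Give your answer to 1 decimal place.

Using m = M/MB = 2580.5/910 ≈ 2.835714. From m = (1 + c)/(c + rr + e), rearranging gives 1 + c = m·(c + rr + e), so c·(1 − m) = m·(rr + e) − 1.
Hence c = [m·(rr + e) − 1]/(1 − m) = [2.835714 × (0.24 + 0) − 1] / (1 − 2.835714) ≈ 0.174008.

17.4%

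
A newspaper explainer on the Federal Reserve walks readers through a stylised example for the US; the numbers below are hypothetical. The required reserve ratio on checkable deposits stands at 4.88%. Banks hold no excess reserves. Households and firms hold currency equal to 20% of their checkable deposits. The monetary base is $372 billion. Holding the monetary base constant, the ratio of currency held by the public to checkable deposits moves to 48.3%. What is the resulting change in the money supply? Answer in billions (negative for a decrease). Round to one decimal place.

Initially m₁ = (1 + 0.2) / (0.0488 + 0.2) ≈ 4.82315, so M₁ = 4.82315 × 372 = 1794.2118 billion.
After the change m₂ = (1 + 0.483) / (0.0488 + 0.483) ≈ 2.78864, so M₂ = 2.78864 × 372 ≈ 1037.3741 billion.
ΔM = M₂ − M₁ = 1037.3741 − 1794.2118 = -756.8377 billion.

-756.8 billion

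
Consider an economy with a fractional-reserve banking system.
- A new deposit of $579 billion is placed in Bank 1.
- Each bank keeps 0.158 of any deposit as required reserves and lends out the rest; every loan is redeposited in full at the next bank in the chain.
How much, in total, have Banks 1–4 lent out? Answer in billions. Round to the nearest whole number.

Bank i lends (1 − rr)^i of the original deposit: Bank 1 lends 579·0.8420 = 487.5180, Bank 2 lends 579·0.8420² ≈ 410.4902, and so on.
Summing a geometric series: total = 579·[0.8420·(1 − 0.8420^4) / (1 − 0.8420)] ≈ 1534.6636 billion.

$1535 billion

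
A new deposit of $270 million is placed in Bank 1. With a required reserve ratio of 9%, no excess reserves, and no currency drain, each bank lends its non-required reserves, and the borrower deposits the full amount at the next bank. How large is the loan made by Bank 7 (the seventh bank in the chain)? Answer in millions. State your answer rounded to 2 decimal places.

$139.53 million

Each bank lends a fraction (1 − rr) = 0.9100 of the deposit it receives, so Bank 7 receives 270·0.9100^6 and lends 270·0.9100^7 ≈ 139.5255 million.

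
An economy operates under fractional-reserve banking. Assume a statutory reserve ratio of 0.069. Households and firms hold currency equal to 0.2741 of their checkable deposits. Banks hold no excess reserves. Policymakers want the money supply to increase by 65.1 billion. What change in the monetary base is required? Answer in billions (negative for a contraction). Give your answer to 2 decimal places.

The money multiplier is m = (1 + c) / (rr + c) = (1 + 0.2741) / (0.069 + 0.2741) ≈ 3.71349.
ΔMB = ΔM / m = (+65.1) / 3.71349 ≈ 17.5307 billion.

17.53 billion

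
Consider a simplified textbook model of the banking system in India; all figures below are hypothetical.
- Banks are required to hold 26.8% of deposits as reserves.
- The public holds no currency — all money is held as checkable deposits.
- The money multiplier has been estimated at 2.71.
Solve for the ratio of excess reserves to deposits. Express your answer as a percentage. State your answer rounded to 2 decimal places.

10.10%

Using m = 2.71. Since m = (1 + c)/(c + rr + e), the denominator satisfies c + rr + e = (1 + c)/m = (1 + 0) / 2.71 ≈ 0.369004.
With c = 0 and rr = 0.268, the ratio of excess reserves to deposits is 0.369004 − 0 − 0.268 = 0.101004.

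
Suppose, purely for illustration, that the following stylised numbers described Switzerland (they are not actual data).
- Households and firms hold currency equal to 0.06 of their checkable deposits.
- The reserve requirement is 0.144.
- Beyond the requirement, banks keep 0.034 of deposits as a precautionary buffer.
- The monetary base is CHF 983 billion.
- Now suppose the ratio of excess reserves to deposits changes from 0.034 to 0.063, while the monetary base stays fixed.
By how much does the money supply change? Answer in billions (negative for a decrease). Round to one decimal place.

Initially m₁ = (1 + 0.06) / (0.144 + 0.034 + 0.06) ≈ 4.45378, so M₁ = 4.45378 × 983 ≈ 4378.0657 billion.
After the change m₂ = (1 + 0.06) / (0.144 + 0.063 + 0.06) ≈ 3.97004, so M₂ = 3.97004 × 983 ≈ 3902.5493 billion.
ΔM = M₂ − M₁ = 3902.5493 − 4378.0657 = -475.5164 billion.

-475.5 billion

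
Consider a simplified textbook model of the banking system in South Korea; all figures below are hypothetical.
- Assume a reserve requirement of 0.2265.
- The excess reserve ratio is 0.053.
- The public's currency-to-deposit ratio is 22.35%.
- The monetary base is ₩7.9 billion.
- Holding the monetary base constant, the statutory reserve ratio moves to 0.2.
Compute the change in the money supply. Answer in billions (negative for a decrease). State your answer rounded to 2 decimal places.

Initially m₁ = (1 + 0.2235) / (0.2265 + 0.053 + 0.2235) ≈ 2.4324, so M₁ = 2.4324 × 7.9 ≈ 19.216 billion.
After the change m₂ = (1 + 0.2235) / (0.2 + 0.053 + 0.2235) ≈ 2.5677, so M₂ = 2.5677 × 7.9 ≈ 20.2848 billion.
ΔM = M₂ − M₁ = 20.2848 − 19.216 = 1.0688 billion.

₩1.07 billion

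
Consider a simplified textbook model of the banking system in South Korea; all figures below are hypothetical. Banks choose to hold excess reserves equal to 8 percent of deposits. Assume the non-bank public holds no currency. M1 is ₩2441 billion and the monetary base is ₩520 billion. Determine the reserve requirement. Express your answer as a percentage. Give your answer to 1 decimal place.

Using m = M/MB = 2441/520 ≈ 4.694231. Since m = (1 + c)/(c + rr + e), the denominator satisfies c + rr + e = (1 + c)/m = (1 + 0) / 4.694231 ≈ 0.213027.
With c = 0 and e = 0.08, the reserve requirement is 0.213027 − 0 − 0.08 = 0.133027.

13.3%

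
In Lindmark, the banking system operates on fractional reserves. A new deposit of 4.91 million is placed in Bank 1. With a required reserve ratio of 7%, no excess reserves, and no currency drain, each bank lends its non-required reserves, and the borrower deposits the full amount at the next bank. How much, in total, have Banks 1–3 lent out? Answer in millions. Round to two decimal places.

12.76 million

Bank i lends (1 − rr)^i of the original deposit: Bank 1 lends 4.91·0.9300 = 4.5663, Bank 2 lends 4.91·0.9300² ≈ 4.2467, and so on.
Summing a geometric series: total = 4.91·[0.9300·(1 − 0.9300^3) / (1 − 0.9300)] ≈ 12.7624 million.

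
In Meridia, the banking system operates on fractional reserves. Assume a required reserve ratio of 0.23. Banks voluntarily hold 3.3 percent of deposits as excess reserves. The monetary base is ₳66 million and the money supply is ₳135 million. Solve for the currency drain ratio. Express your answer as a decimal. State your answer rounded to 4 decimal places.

Using m = M/MB = 135/66 ≈ 2.045455. From m = (1 + c)/(c + rr + e), rearranging gives 1 + c = m·(c + rr + e), so c·(1 − m) = m·(rr + e) − 1.
Hence c = [m·(rr + e) − 1]/(1 − m) = [2.045455 × (0.23 + 0.033) − 1] / (1 − 2.045455) ≈ 0.441956.

0.4420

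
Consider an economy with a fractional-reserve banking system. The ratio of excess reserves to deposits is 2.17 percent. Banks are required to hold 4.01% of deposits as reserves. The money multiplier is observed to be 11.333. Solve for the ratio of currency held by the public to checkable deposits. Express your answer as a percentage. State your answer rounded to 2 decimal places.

Using m = 11.333. From m = (1 + c)/(c + rr + e), rearranging gives 1 + c = m·(c + rr + e), so c·(1 − m) = m·(rr + e) − 1.
Hence c = [m·(rr + e) − 1]/(1 − m) = [11.333 × (0.0401 + 0.0217) − 1] / (1 − 11.333) ≈ 0.028996.

2.90%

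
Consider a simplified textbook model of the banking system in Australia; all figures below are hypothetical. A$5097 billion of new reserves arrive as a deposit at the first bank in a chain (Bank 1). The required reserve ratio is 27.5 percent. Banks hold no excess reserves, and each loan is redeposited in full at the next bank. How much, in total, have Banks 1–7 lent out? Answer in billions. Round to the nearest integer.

A$12023 billion

Bank i lends (1 − rr)^i of the original deposit: Bank 1 lends 5097·0.7250 = 3695.3250, Bank 2 lends 5097·0.7250² ≈ 2679.1106, and so on.
Summing a geometric series: total = 5097·[0.7250·(1 − 0.7250^7) / (1 − 0.7250)] ≈ 12022.7750 billion.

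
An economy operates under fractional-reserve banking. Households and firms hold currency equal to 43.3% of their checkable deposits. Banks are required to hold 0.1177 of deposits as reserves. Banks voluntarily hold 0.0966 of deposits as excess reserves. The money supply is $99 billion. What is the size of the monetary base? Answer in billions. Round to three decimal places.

The money multiplier is m = (1 + c) / (rr + e + c) = (1 + 0.433) / (0.1177 + 0.0966 + 0.433) ≈ 2.213811.
MB = M / m = 99 / 2.213811 ≈ 44.7193 billion.

$44.719 billion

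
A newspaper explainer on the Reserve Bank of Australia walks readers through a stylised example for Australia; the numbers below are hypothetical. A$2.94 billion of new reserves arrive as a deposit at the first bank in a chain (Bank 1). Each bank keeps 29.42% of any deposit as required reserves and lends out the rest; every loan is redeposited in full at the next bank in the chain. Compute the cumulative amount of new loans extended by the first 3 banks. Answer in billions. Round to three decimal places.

A$4.573 billion

Bank i lends (1 − rr)^i of the original deposit: Bank 1 lends 2.94·0.7058 ≈ 2.0751, Bank 2 lends 2.94·0.7058² ≈ 1.4646, and so on.
Summing a geometric series: total = 2.94·[0.7058·(1 − 0.7058^3) / (1 − 0.7058)] ≈ 4.5733 billion.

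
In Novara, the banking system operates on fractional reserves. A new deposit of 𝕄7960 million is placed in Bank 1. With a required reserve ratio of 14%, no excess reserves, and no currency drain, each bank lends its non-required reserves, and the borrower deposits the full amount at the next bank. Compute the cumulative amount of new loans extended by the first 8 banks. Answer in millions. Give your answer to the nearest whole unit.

𝕄34266 million

Bank i lends (1 − rr)^i of the original deposit: Bank 1 lends 7960·0.8600 = 6845.6000, Bank 2 lends 7960·0.8600² = 5887.2160, and so on.
Summing a geometric series: total = 7960·[0.8600·(1 − 0.8600^8) / (1 − 0.8600)] ≈ 34266.2411 million.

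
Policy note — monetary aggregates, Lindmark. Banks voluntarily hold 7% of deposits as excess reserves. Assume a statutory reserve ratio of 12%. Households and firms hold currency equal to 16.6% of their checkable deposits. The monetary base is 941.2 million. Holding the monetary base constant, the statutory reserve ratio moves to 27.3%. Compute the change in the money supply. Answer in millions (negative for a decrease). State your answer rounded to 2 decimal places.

Initially m₁ = (1 + 0.166) / (0.12 + 0.07 + 0.166) ≈ 3.275281, so M₁ = 3.275281 × 941.2 ≈ 3082.6945 million.
After the change m₂ = (1 + 0.166) / (0.273 + 0.07 + 0.166) ≈ 2.290766, so M₂ = 2.290766 × 941.2 ≈ 2156.069 million.
ΔM = M₂ − M₁ = 2156.069 − 3082.6945 = -926.6255 million.

-926.63 million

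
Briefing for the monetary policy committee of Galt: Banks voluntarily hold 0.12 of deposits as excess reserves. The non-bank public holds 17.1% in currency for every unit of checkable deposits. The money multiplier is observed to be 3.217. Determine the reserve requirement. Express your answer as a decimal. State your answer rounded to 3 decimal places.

0.073

Using m = 3.217. Since m = (1 + c)/(c + rr + e), the denominator satisfies c + rr + e = (1 + c)/m = (1 + 0.171) / 3.217 ≈ 0.364004.
With c = 0.171 and e = 0.12, the reserve requirement is 0.364004 − 0.171 − 0.12 = 0.073004.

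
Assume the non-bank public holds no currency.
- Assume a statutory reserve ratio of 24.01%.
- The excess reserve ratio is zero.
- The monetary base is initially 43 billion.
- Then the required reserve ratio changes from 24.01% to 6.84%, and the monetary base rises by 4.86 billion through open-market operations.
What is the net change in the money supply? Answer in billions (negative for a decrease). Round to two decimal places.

520.62 billion

Before: m₁ = 1 / (0.2401) ≈ 4.16493, MB₁ = 43, so M₁ = 4.16493 × 43 ≈ 179.092 billion.
After: m₂ = 1 / (0.0684) ≈ 14.61988, MB₂ = 43 + 4.86 = 47.86, so M₂ = 14.61988 × 47.86 ≈ 699.7075 billion.
ΔM = M₂ − M₁ = 699.7075 − 179.092 = 520.6155 billion.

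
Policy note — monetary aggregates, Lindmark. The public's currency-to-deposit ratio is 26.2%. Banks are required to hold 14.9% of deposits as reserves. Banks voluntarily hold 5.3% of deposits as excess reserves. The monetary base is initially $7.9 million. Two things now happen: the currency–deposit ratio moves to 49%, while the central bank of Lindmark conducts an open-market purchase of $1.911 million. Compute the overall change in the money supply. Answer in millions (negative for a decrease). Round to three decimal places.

-0.362 million

Before: m₁ = (1 + 0.262) / (0.149 + 0.053 + 0.262) ≈ 2.71983, MB₁ = 7.9, so M₁ = 2.71983 × 7.9 ≈ 21.4867 million.
After: m₂ = (1 + 0.49) / (0.149 + 0.053 + 0.49) ≈ 2.15318, MB₂ = 7.9 + 1.911 = 9.811, so M₂ = 2.15318 × 9.811 ≈ 21.1248 million.
ΔM = M₂ − M₁ = 21.1248 − 21.4867 = -0.3619 million.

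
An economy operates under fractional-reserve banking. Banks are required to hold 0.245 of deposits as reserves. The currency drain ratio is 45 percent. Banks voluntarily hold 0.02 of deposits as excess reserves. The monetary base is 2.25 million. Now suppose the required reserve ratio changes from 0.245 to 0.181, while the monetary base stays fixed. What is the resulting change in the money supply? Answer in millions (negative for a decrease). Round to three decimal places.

0.449 million

Initially m₁ = (1 + 0.45) / (0.245 + 0.02 + 0.45) ≈ 2.02797, so M₁ = 2.02797 × 2.25 ≈ 4.5629 million.
After the change m₂ = (1 + 0.45) / (0.181 + 0.02 + 0.45) ≈ 2.22734, so M₂ = 2.22734 × 2.25 ≈ 5.0115 million.
ΔM = M₂ − M₁ = 5.0115 − 4.5629 = 0.4486 million.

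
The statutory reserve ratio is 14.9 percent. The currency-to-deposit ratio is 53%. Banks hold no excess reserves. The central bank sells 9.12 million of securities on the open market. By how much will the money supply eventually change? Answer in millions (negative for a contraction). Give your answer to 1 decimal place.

-20.6 million

The money multiplier is m = (1 + c) / (rr + c) = (1 + 0.53) / (0.149 + 0.53) ≈ 2.2533.
The sale removes 9.12 million of base, so ΔM = m × ΔMB = 2.2533 × (−9.12) ≈ -20.5501 million.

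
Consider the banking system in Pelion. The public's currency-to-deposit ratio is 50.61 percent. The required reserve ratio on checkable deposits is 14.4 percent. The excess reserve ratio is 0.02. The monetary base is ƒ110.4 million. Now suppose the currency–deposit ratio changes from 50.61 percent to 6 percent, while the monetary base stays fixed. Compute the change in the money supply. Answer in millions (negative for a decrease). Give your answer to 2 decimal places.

ƒ274.30 million

Initially m₁ = (1 + 0.5061) / (0.144 + 0.02 + 0.5061) ≈ 2.247575, so M₁ = 2.247575 × 110.4 ≈ 248.1323 million.
After the change m₂ = (1 + 0.06) / (0.144 + 0.02 + 0.06) ≈ 4.732143, so M₂ = 4.732143 × 110.4 ≈ 522.4286 million.
ΔM = M₂ − M₁ = 522.4286 − 248.1323 = 274.2963 million.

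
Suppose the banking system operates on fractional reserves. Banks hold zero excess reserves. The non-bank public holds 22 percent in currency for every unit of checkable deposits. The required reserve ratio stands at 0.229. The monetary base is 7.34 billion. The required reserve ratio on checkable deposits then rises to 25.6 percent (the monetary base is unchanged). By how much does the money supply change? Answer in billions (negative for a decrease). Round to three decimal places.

-1.131 billion

Initially m₁ = (1 + 0.22) / (0.229 + 0.22) ≈ 2.71715, so M₁ = 2.71715 × 7.34 ≈ 19.9439 billion.
After the change m₂ = (1 + 0.22) / (0.256 + 0.22) ≈ 2.56303, so M₂ = 2.56303 × 7.34 ≈ 18.8126 billion.
ΔM = M₂ − M₁ = 18.8126 − 19.9439 = -1.1313 billion.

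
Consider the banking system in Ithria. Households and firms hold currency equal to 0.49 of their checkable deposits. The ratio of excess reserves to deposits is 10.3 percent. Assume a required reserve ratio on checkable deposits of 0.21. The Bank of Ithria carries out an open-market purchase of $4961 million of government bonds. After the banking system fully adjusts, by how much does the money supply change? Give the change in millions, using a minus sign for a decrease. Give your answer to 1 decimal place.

$9205.3 million

The money multiplier is m = (1 + c) / (rr + e + c) = (1 + 0.49) / (0.21 + 0.103 + 0.49) ≈ 1.855542.
The purchase adds 4961 million of base, so ΔM = m × ΔMB = 1.855542 × (+4961) ≈ 9205.3439 million.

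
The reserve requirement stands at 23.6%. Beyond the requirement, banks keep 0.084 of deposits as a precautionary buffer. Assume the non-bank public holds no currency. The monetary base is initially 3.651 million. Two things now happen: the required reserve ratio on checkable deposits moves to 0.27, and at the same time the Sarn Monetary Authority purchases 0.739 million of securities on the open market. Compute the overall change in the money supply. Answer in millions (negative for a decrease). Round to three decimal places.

Before: m₁ = 1 / (0.236 + 0.084) = 3.12500, MB₁ = 3.651, so M₁ = 3.12500 × 3.651 ≈ 11.4094 million.
After: m₂ = 1 / (0.27 + 0.084) ≈ 2.82486, MB₂ = 3.651 + 0.739 = 4.39, so M₂ = 2.82486 × 4.39 ≈ 12.4011 million.
ΔM = M₂ − M₁ = 12.4011 − 11.4094 = 0.9917 million.

0.992 million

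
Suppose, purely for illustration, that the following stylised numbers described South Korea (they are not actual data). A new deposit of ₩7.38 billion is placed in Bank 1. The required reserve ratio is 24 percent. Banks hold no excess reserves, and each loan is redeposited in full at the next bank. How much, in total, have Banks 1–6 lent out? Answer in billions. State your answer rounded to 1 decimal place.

₩18.9 billion

Bank i lends (1 − rr)^i of the original deposit: Bank 1 lends 7.38·0.7600 = 5.6088, Bank 2 lends 7.38·0.7600² ≈ 4.2627, and so on.
Summing a geometric series: total = 7.38·[0.7600·(1 − 0.7600^6) / (1 − 0.7600)] ≈ 18.8666 billion.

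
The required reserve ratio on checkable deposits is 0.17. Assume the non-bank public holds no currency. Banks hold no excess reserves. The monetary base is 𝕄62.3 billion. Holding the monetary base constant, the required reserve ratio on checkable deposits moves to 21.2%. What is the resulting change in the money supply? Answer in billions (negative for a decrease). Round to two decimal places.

Initially m₁ = 1 / (0.17) ≈ 5.88235, so M₁ = 5.88235 × 62.3 ≈ 366.4704 billion.
After the change m₂ = 1 / (0.212) ≈ 4.71698, so M₂ = 4.71698 × 62.3 ≈ 293.8679 billion.
ΔM = M₂ − M₁ = 293.8679 − 366.4704 = -72.6025 billion.

-72.60 billion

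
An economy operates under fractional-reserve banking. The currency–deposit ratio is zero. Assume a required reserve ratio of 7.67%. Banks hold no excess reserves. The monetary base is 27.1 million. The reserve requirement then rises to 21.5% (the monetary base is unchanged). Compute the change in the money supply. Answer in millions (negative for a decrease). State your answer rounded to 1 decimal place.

Initially m₁ = 1 / (0.0767) ≈ 13.0378, so M₁ = 13.0378 × 27.1 ≈ 353.3244 million.
After the change m₂ = 1 / (0.215) ≈ 4.6512, so M₂ = 4.6512 × 27.1 ≈ 126.0475 million.
ΔM = M₂ − M₁ = 126.0475 − 353.3244 = -227.2769 million.

-227.3 million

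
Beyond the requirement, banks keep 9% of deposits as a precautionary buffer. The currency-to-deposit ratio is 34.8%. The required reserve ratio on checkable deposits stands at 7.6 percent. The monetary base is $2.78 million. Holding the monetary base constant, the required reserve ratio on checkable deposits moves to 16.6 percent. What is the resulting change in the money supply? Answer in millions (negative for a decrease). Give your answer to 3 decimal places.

Initially m₁ = (1 + 0.348) / (0.076 + 0.09 + 0.348) ≈ 2.62257, so M₁ = 2.62257 × 2.78 ≈ 7.2907 million.
After the change m₂ = (1 + 0.348) / (0.166 + 0.09 + 0.348) ≈ 2.23179, so M₂ = 2.23179 × 2.78 ≈ 6.2044 million.
ΔM = M₂ − M₁ = 6.2044 − 7.2907 = -1.0863 million.

-1.086 million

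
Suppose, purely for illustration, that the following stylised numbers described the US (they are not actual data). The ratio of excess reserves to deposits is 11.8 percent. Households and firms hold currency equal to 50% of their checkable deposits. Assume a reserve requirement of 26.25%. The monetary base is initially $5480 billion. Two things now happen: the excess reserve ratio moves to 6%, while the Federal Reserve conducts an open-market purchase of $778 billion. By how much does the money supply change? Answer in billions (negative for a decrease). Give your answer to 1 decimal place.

Before: m₁ = (1 + 0.5) / (0.2625 + 0.118 + 0.5) ≈ 1.703578, MB₁ = 5480, so M₁ = 1.703578 × 5480 ≈ 9335.6074 billion.
After: m₂ = (1 + 0.5) / (0.2625 + 0.06 + 0.5) ≈ 1.823708, MB₂ = 5480 + 778 = 6258, so M₂ = 1.823708 × 6258 ≈ 11412.7647 billion.
ΔM = M₂ − M₁ = 11412.7647 − 9335.6074 = 2077.1573 billion.

$2077.2 billion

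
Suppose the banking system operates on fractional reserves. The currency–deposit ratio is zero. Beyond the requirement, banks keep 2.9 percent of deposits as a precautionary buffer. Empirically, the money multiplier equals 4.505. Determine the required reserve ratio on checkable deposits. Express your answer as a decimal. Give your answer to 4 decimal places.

0.1930

Using m = 4.505. Since m = (1 + c)/(c + rr + e), the denominator satisfies c + rr + e = (1 + c)/m = (1 + 0) / 4.505 ≈ 0.221976.
With c = 0 and e = 0.029, the required reserve ratio on checkable deposits is 0.221976 − 0 − 0.029 = 0.192976.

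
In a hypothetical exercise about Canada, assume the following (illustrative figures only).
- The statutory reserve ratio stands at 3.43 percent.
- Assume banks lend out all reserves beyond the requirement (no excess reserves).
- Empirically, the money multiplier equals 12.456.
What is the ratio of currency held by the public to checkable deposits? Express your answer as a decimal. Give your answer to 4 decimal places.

Using m = 12.456. From m = (1 + c)/(c + rr + e), rearranging gives 1 + c = m·(c + rr + e), so c·(1 − m) = m·(rr + e) − 1.
Hence c = [m·(rr + e) − 1]/(1 − m) = [12.456 × (0.0343 + 0) − 1] / (1 − 12.456) ≈ 0.049996.

0.0500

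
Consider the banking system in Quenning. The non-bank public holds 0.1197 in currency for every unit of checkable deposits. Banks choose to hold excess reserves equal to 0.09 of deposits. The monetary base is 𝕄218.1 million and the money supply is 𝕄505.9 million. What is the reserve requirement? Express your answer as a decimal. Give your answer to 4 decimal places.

Using m = M/MB = 505.9/218.1 ≈ 2.319578. Since m = (1 + c)/(c + rr + e), the denominator satisfies c + rr + e = (1 + c)/m = (1 + 0.1197) / 2.319578 ≈ 0.482717.
With c = 0.1197 and e = 0.09, the reserve requirement is 0.482717 − 0.1197 − 0.09 = 0.273017.

0.2730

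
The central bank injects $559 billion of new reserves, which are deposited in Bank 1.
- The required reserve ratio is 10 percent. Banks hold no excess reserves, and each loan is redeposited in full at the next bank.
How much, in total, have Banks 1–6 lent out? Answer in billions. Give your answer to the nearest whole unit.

$2357 billion

Bank i lends (1 − rr)^i of the original deposit: Bank 1 lends 559·0.9000 = 503.1000, Bank 2 lends 559·0.9000² = 452.7900, and so on.
Summing a geometric series: total = 559·[0.9000·(1 − 0.9000^6) / (1 − 0.9000)] ≈ 2357.3203 billion.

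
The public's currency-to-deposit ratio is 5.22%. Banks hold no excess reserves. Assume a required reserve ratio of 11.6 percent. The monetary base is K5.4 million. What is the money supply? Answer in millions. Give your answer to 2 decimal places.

K33.78 million

The money multiplier is m = (1 + c) / (rr + c) = (1 + 0.0522) / (0.116 + 0.0522) ≈ 6.2556.
So M = m × MB = 6.2556 × 5.4 ≈ 33.7802 million.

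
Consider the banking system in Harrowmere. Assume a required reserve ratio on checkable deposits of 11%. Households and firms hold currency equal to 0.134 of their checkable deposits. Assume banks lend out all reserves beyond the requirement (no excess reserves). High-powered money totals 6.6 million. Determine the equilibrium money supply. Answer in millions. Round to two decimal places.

30.67 million

The money multiplier is m = (1 + c) / (rr + c) = (1 + 0.134) / (0.11 + 0.134) ≈ 4.6475.
So M = m × MB = 4.6475 × 6.6 = 30.6735 million.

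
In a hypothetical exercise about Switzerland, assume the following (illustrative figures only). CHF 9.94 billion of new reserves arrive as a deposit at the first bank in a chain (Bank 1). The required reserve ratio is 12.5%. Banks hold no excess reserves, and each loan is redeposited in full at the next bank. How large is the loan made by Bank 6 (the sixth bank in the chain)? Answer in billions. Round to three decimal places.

Each bank lends a fraction (1 − rr) = 0.8750 of the deposit it receives, so Bank 6 receives 9.94·0.8750^5 and lends 9.94·0.8750^6 ≈ 4.4610 billion.

CHF 4.461 billion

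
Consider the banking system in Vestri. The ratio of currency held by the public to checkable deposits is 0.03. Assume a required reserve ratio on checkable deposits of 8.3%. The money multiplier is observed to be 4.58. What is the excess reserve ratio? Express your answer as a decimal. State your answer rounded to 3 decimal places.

Using m = 4.58. Since m = (1 + c)/(c + rr + e), the denominator satisfies c + rr + e = (1 + c)/m = (1 + 0.03) / 4.58 ≈ 0.224891.
With c = 0.03 and rr = 0.083, the excess reserve ratio is 0.224891 − 0.03 − 0.083 = 0.111891.

0.112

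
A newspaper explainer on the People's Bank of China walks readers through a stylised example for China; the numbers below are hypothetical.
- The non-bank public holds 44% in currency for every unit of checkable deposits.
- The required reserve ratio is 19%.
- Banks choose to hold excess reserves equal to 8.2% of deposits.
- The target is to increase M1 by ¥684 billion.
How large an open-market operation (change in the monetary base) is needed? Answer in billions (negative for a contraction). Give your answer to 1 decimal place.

The money multiplier is m = (1 + c) / (rr + e + c) = (1 + 0.44) / (0.19 + 0.082 + 0.44) ≈ 2.02247.
ΔMB = ΔM / m = (+684) / 2.02247 ≈ 338.2003 billion.

¥338.2 billion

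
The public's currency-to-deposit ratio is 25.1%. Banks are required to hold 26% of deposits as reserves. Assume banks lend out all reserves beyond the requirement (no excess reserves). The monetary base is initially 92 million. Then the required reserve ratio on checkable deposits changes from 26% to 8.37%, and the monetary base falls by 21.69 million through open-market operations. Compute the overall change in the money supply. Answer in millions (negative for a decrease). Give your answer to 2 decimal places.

37.57 million

Before: m₁ = (1 + 0.251) / (0.26 + 0.251) ≈ 2.44814, MB₁ = 92, so M₁ = 2.44814 × 92 ≈ 225.2289 million.
After: m₂ = (1 + 0.251) / (0.0837 + 0.251) ≈ 3.73768, MB₂ = 92 − 21.69 = 70.31, so M₂ = 3.73768 × 70.31 ≈ 262.7963 million.
ΔM = M₂ − M₁ = 262.7963 − 225.2289 = 37.5674 million.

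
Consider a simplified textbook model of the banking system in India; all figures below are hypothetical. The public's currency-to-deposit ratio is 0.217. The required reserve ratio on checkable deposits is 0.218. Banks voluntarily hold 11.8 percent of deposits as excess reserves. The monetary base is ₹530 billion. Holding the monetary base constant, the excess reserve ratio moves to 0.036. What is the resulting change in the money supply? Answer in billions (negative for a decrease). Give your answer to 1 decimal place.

₹203.1 billion

Initially m₁ = (1 + 0.217) / (0.218 + 0.118 + 0.217) ≈ 2.20072, so M₁ = 2.20072 × 530 = 1166.3816 billion.
After the change m₂ = (1 + 0.217) / (0.218 + 0.036 + 0.217) ≈ 2.58386, so M₂ = 2.58386 × 530 = 1369.4458 billion.
ΔM = M₂ − M₁ = 1369.4458 − 1166.3816 = 203.0642 billion.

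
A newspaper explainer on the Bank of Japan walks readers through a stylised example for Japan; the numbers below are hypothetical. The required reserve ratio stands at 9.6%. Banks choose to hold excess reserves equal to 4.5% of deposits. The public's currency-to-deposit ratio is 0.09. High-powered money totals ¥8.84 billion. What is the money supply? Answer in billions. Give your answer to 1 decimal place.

¥41.7 billion

The money multiplier is m = (1 + c) / (rr + e + c) = (1 + 0.09) / (0.096 + 0.045 + 0.09) ≈ 4.7186.
So M = m × MB = 4.7186 × 8.84 ≈ 41.7124 billion.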